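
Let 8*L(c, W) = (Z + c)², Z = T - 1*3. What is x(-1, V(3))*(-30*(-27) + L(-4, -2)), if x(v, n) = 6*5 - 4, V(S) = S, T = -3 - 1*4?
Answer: 21697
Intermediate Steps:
T = -7 (T = -3 - 4 = -7)
Z = -10 (Z = -7 - 1*3 = -7 - 3 = -10)
x(v, n) = 26 (x(v, n) = 30 - 4 = 26)
L(c, W) = (-10 + c)²/8
x(-1, V(3))*(-30*(-27) + L(-4, -2)) = 26*(-30*(-27) + (-10 - 4)²/8) = 26*(810 + (⅛)*(-14)²) = 26*(810 + (⅛)*196) = 26*(810 + 49/2) = 26*(1669/2) = 21697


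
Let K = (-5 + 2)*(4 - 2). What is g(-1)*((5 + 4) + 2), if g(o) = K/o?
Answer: 66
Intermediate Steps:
K = -6 (K = -3*2 = -6)
g(o) = -6/o
g(-1)*((5 + 4) + 2) = (-6/(-1))*((5 + 4) + 2) = (-6*(-1))*(9 + 2) = 6*11 = 66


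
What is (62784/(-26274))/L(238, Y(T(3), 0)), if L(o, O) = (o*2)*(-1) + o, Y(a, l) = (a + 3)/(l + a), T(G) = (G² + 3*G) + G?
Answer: 5232/521101 ≈ 0.010040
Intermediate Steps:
T(G) = G² + 4*G
Y(a, l) = (3 + a)/(a + l)
L(o, O) = -o (L(o, O) = (2*o)*(-1) + o = -2*o + o = -o)
(62784/(-26274))/L(238, Y(T(3), 0)) = (62784/(-26274))/((-1*238)) = (62784*(-1/26274))/(-238) = -10464/4379*(-1/238) = 5232/521101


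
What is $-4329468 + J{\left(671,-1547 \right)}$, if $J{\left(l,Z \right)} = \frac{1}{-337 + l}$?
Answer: $- \frac{1446042311}{334} \approx -4.3295 \cdot 10^{6}$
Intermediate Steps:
$-4329468 + J{\left(671,-1547 \right)} = -4329468 + \frac{1}{-337 + 671} = -4329468 + \frac{1}{334} = - \frac{1446042311}{334}$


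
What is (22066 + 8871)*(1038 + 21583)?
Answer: 699825877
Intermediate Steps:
(22066 + 8871)*(1038 + 21583) = 30937*22621 = 699825877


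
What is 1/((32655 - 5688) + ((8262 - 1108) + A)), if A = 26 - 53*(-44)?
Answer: 1/36479 ≈ 2.7413e-5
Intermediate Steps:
A = 2358 (A = 26 + 2332 = 2358)
1/((32655 - 5688) + ((8262 - 1108) + A)) = 1/((32655 - 5688) + ((8262 - 1108) + 2358)) = 1/(26967 + (7154 + 2358)) = 1/(26967 + 9512) = 1/36479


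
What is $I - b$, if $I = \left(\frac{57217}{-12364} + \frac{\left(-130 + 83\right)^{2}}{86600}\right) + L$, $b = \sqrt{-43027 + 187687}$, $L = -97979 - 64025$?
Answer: $- \frac{43366559842431}{267680600} - 2 \sqrt{36165} \approx -1.6239 \cdot 10^{5}$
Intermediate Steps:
$L = -162004$
$b = 2 \sqrt{36165}$ ($b = \sqrt{144660} = 2 \sqrt{36165} \approx 380.34$)
$I = - \frac{43366559842431}{267680600}$ ($I = \left(\frac{57217}{-12364} + \frac{\left(-130 + 83\right)^{2}}{86600}\right) - 162004 = \left(57217 \left(- \frac{1}{12364}\right) + \left(-47\right)^{2} \cdot \frac{1}{86600}\right) - 162004 = \left(- \frac{57217}{12364} + 2209 \cdot \frac{1}{86600}\right) - 162004 = \left(- \frac{57217}{12364} + \frac{2209}{86600}\right) - 162004 = - \frac{1231920031}{267680600} - 162004 = - \frac{43366559842431}{267680600} \approx -1.6201 \cdot 10^{5}$)
$I - b = - \frac{43366559842431}{267680600} - 2 \sqrt{36165}$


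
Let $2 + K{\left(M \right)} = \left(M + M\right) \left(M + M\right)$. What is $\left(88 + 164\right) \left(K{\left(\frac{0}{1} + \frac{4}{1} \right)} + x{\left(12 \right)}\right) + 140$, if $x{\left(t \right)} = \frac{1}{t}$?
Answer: $15785$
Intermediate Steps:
$K{\left(M \right)} = -2 + 4 M^{2}$ ($K{\left(M \right)} = -2 + \left(M + M\right) \left(M + M\right) = -2 + 2 M 2 M = -2 + 4 M^{2}$)
$\left(88 + 164\right) \left(K{\left(\frac{0}{1} + \frac{4}{1} \right)} + x{\left(12 \right)}\right) + 140 = \left(88 + 164\right) \left(\left(-2 + 4 \left(\frac{0}{1} + \frac{4}{1}\right)^{2}\right) + \frac{1}{12}\right) + 140 = 252 \left(\left(-2 + 4 \left(0 \cdot 1 + 4 \cdot 1\right)^{2}\right) + \frac{1}{12}\right) + 140 = 252 \left(\left(-2 + 4 \left(0 + 4\right)^{2}\right) + \frac{1}{12}\right) + 140 = 252 \left(\left(-2 + 4 \cdot 4^{2}\right) + \frac{1}{12}\right) + 140 = 252 \left(\left(-2 + 4 \cdot 16\right) + \frac{1}{12}\right) + 140 = 252 \left(\left(-2 + 64\right) + \frac{1}{12}\right) + 140 = 252 \left(62 + \frac{1}{12}\right) + 140 = 252 \cdot \frac{745}{12} + 140 = 15645 + 140 = 15785$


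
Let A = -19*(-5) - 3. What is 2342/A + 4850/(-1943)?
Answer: 2052153/89378 ≈ 22.960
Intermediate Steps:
A = 92 (A = 95 - 3 = 92)
2342/A + 4850/(-1943) = 2342/92 + 4850/(-1943) = 2342*(1/92) + 4850*(-1/1943) = 1171/46 - 4850/1943 = 2052153/89378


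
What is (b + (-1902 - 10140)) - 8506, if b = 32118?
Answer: 11570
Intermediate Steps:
(b + (-1902 - 10140)) - 8506 = (32118 + (-1902 - 10140)) - 8506 = (32118 - 12042) - 8506 = 20076 - 8506 = 11570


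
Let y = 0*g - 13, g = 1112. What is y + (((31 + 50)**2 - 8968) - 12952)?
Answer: -15372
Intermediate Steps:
y = -13 (y = 0*1112 - 13 = 0 - 13 = -13)
y + (((31 + 50)**2 - 8968) - 12952) = -13 + (((31 + 50)**2 - 8968) - 12952) = -13 + ((81**2 - 8968) - 12952) = -13 + ((6561 - 8968) - 12952) = -13 + (-2407 - 12952) = -13 - 15359 = -15372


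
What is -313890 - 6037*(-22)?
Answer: -181076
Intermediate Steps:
-313890 - 6037*(-22) = -313890 - 1*(-132814) = -313890 + 132814 = -181076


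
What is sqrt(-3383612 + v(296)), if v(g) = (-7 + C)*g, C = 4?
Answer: 10*I*sqrt(33845) ≈ 1839.7*I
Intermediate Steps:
v(g) = -3*g (v(g) = (-7 + 4)*g = -3*g)
sqrt(-3383612 + v(296)) = sqrt(-3383612 - 3*296) = sqrt(-3383612 - 888) = sqrt(-3384500) = 10*I*sqrt(33845)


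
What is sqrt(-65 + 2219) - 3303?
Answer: -3303 + sqrt(2154) ≈ -3256.6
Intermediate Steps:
sqrt(-65 + 2219) - 3303 = sqrt(2154) - 3303 = -3303 + sqrt(2154)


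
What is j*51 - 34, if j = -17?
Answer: -901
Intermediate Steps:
j*51 - 34 = -17*51 - 34 = -867 - 34 = -901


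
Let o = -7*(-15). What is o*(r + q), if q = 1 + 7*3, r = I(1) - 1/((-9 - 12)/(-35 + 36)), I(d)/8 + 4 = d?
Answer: -205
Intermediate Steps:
I(d) = -32 + 8*d
r = -503/21 (r = (-32 + 8*1) - 1/((-9 - 12)/(-35 + 36)) = (-32 + 8) - 1/((-21/1)) = -24 - 1/((-21*1)) = -24 - 1/(-21) = -24 - 1*(-1/21) = -24 + 1/21 = -503/21 ≈ -23.952)
q = 22 (q = 1 + 21 = 22)
o = 105
o*(r + q) = 105*(-503/21 + 22) = 105*(-41/21) = -205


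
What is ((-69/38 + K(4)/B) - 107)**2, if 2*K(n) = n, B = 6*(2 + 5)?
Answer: 7533719209/636804 ≈ 11831.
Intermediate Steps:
B = 42 (B = 6*7 = 42)
K(n) = n/2
((-69/38 + K(4)/B) - 107)**2 = ((-69/38 + ((1/2)*4)/42) - 107)**2 = ((-69*1/38 + 2*(1/42)) - 107)**2 = ((-69/38 + 1/21) - 107)**2 = (-1411/798 - 107)**2 = (-86797/798)**2 = 7533719209/636804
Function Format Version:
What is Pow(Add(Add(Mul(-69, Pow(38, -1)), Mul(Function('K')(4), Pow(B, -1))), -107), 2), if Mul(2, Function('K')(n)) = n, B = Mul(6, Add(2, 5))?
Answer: Rational(7533719209, 636804) ≈ 11831.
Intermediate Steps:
B = 42 (B = Mul(6, 7) = 42)
Function('K')(n) = Mul(Rational(1, 2), n)
Pow(Add(Add(Mul(-69, Pow(38, -1)), Mul(Function('K')(4), Pow(B, -1))), -107), 2) = Pow(Add(Add(Mul(-69, Pow(38, -1)), Mul(Mul(Rational(1, 2), 4), Pow(42, -1))), -107), 2) = Pow(Add(Add(Mul(-69, Rational(1, 38)), Mul(2, Rational(1, 42))), -107), 2) = Pow(Add(Add(Rational(-69, 38), Rational(1, 21)), -107), 2) = Pow(Add(Rational(-1411, 798), -107), 2) = Pow(Rational(-86797, 798), 2) = Rational(7533719209, 636804)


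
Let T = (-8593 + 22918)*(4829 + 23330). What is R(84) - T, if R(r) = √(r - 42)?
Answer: -403377675 + √42 ≈ -4.0338e+8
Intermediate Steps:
T = 403377675 (T = 14325*28159 = 403377675)
R(r) = √(-42 + r)
R(84) - T = √(-42 + 84) - 1*403377675 = √42 - 403377675 = -403377675 + √42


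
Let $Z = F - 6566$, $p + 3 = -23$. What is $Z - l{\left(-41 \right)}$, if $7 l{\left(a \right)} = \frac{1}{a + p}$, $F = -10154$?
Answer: $- \frac{7841679}{469} \approx -16720.0$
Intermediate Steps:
$p = -26$ ($p = -3 - 23 = -26$)
$l{\left(a \right)} = \frac{1}{7 \left(-26 + a\right)}$ ($l{\left(a \right)} = \frac{1}{7 \left(a - 26\right)} = \frac{1}{7 \left(-26 + a\right)}$)
$Z = -16720$ ($Z = -10154 - 6566 = -16720$)
$Z - l{\left(-41 \right)} = -16720 - \frac{1}{7 \left(-26 - 41\right)} = -16720 - \frac{1}{7 \left(-67\right)} = -16720 - \frac{1}{7} \left(- \frac{1}{67}\right) = -16720 - - \frac{1}{469} = -16720 + \frac{1}{469} = - \frac{7841679}{469}$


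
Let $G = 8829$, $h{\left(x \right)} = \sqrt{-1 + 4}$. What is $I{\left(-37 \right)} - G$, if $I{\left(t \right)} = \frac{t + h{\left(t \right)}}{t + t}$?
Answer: $- \frac{17657}{2} - \frac{\sqrt{3}}{74} \approx -8828.5$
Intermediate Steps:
$h{\left(x \right)} = \sqrt{3}$
$I{\left(t \right)} = \frac{t + \sqrt{3}}{2 t}$ ($I{\left(t \right)} = \frac{t + \sqrt{3}}{t + t} = \frac{t + \sqrt{3}}{2 t}$)
$I{\left(-37 \right)} - G = \frac{-37 + \sqrt{3}}{2 \left(-37\right)} - 8829 = \frac{1}{2} \left(- \frac{1}{37}\right) \left(-37 + \sqrt{3}\right) - 8829 = \left(\frac{1}{2} - \frac{\sqrt{3}}{74}\right) - 8829 = - \frac{17657}{2} - \frac{\sqrt{3}}{74}$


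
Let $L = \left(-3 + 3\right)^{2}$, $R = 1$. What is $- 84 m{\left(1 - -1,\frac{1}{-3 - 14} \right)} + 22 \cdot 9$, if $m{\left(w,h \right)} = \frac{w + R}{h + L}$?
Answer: $4482$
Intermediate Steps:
$L = 0$ ($L = 0^{2} = 0$)
$m{\left(w,h \right)} = \frac{1 + w}{h}$ ($m{\left(w,h \right)} = \frac{w + 1}{h + 0} = \frac{1 + w}{h}$)
$- 84 m{\left(1 - -1,\frac{1}{-3 - 14} \right)} + 22 \cdot 9 = - 84 \frac{1 + \left(1 - -1\right)}{\frac{1}{-3 - 14}} + 22 \cdot 9 = - 84 \frac{1 + \left(1 + 1\right)}{\frac{1}{-17}} + 198 = - 84 \frac{1 + 2}{- \frac{1}{17}} + 198 = - 84 \left(\left(-17\right) 3\right) + 198 = \left(-84\right) \left(-51\right) + 198 = 4284 + 198 = 4482$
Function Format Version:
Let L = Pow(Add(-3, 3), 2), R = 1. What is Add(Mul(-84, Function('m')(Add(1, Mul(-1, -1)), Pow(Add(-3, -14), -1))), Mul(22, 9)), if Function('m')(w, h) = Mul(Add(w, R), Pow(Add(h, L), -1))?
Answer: 4482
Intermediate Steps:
L = 0 (L = Pow(0, 2) = 0)
Function('m')(w, h) = Mul(Pow(h, -1), Add(1, w)) (Function('m')(w, h) = Mul(Add(w, 1), Pow(Add(h, 0), -1)) = Mul(Add(1, w), Pow(h, -1)) = Mul(Pow(h, -1), Add(1, w)))
Add(Mul(-84, Function('m')(Add(1, Mul(-1, -1)), Pow(Add(-3, -14), -1))), Mul(22, 9)) = Add(Mul(-84, Mul(Pow(Pow(Add(-3, -14), -1), -1), Add(1, Add(1, Mul(-1, -1))))), Mul(22, 9)) = Add(Mul(-84, Mul(Pow(Pow(-17, -1), -1), Add(1, Add(1, 1)))), 198) = Add(Mul(-84, Mul(Pow(Rational(-1, 17), -1), Add(1, 2))), 198) = Add(Mul(-84, Mul(-17, 3)), 198) = Add(Mul(-84, -51), 198) = Add(4284, 198) = 4482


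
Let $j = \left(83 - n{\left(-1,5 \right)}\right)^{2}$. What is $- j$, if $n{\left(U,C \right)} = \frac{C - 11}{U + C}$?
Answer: $- \frac{28561}{4} \approx -7140.3$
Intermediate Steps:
$n{\left(U,C \right)} = \frac{-11 + C}{C + U}$
$j = \frac{28561}{4}$ ($j = \left(83 - \frac{-11 + 5}{5 - 1}\right)^{2} = \left(83 - \frac{1}{4} \left(-6\right)\right)^{2} = \left(83 - - \frac{3}{2}\right)^{2} = \left(83 + \frac{3}{2}\right)^{2} = \left(\frac{169}{2}\right)^{2} = \frac{28561}{4} \approx 7140.3$)
$- j = \left(-1\right) \frac{28561}{4} = - \frac{28561}{4}$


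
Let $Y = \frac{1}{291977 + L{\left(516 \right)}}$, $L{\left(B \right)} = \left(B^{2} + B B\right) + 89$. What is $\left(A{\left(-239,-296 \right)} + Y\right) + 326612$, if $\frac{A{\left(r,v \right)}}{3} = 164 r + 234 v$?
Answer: $\frac{1015880097}{824578} \approx 1232.0$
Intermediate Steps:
$L{\left(B \right)} = 89 + 2 B^{2}$ ($L{\left(B \right)} = \left(B^{2} + B^{2}\right) + 89 = 2 B^{2} + 89 = 89 + 2 B^{2}$)
$A{\left(r,v \right)} = 492 r + 702 v$ ($A{\left(r,v \right)} = 3 \left(164 r + 234 v\right) = 492 r + 702 v$)
$Y = \frac{1}{824578}$ ($Y = \frac{1}{291977 + \left(89 + 2 \cdot 516^{2}\right)} = \frac{1}{291977 + \left(89 + 2 \cdot 266256\right)} = \frac{1}{291977 + \left(89 + 532512\right)} = \frac{1}{291977 + 532601} = \frac{1}{824578} \approx 1.2127 \cdot 10^{-6}$)
$\left(A{\left(-239,-296 \right)} + Y\right) + 326612 = \left(\left(492 \left(-239\right) + 702 \left(-296\right)\right) + \frac{1}{824578}\right) + 326612 = \left(\left(-117588 - 207792\right) + \frac{1}{824578}\right) + 326612 = \left(-325380 + \frac{1}{824578}\right) + 326612 = - \frac{268301189639}{824578} + 326612 = \frac{1015880097}{824578}$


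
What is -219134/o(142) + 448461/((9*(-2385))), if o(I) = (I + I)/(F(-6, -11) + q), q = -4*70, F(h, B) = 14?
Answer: 34751662376/169335 ≈ 2.0522e+5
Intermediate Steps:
q = -280
o(I) = -I/133 (o(I) = (I + I)/(14 - 280) = (2*I)/(-266) = (2*I)*(-1/266) = -I/133)
-219134/o(142) + 448461/((9*(-2385))) = -219134/((-1/133*142)) + 448461/((9*(-2385))) = -219134/(-142/133) + 448461/(-21465) = -219134*(-133/142) + 448461*(-1/21465) = 14572411/71 - 49829/2385 = 34751662376/169335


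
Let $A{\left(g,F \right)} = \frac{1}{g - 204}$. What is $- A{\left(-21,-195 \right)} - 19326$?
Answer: $- \frac{4348349}{225} \approx -19326.0$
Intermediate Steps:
$A{\left(g,F \right)} = \frac{1}{-204 + g}$
$- A{\left(-21,-195 \right)} - 19326 = - \frac{1}{-204 - 21} - 19326 = - \frac{1}{-225} - 19326 = \left(-1\right) \left(- \frac{1}{225}\right) - 19326 = \frac{1}{225} - 19326 = - \frac{4348349}{225}$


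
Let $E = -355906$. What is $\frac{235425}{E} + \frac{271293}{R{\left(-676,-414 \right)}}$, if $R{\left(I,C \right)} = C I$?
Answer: $\frac{5111304043}{16600879464} \approx 0.30789$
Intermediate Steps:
$\frac{235425}{E} + \frac{271293}{R{\left(-676,-414 \right)}} = \frac{235425}{-355906} + \frac{271293}{\left(-414\right) \left(-676\right)} = 235425 \left(- \frac{1}{355906}\right) + \frac{271293}{279864} = - \frac{235425}{355906} + 271293 \cdot \frac{1}{279864} = - \frac{235425}{355906} + \frac{90431}{93288} = \frac{5111304043}{16600879464}$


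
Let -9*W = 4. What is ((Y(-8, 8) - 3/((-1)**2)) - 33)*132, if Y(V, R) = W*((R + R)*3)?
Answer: -7568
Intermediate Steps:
W = -4/9 (W = -1/9*4 = -4/9 ≈ -0.44444)
Y(V, R) = -8*R/3 (Y(V, R) = -4*(R + R)*3/9 = -4*2*R*3/9 = -8*R/3)
((Y(-8, 8) - 3/((-1)**2)) - 33)*132 = ((-8/3*8 - 3/((-1)**2)) - 33)*132 = ((-64/3 - 3/1) - 33)*132 = ((-64/3 - 3) - 33)*132 = (-73/3 - 33)*132 = -172/3*132 = -7568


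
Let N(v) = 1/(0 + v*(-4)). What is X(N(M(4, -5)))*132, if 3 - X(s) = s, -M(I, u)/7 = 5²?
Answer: 69267/175 ≈ 395.81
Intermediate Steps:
M(I, u) = -175 (M(I, u) = -7*5² = -7*25 = -175)
N(v) = -1/(4*v) (N(v) = 1/(0 - 4*v) = 1/(-4*v) = -1/(4*v))
X(s) = 3 - s
X(N(M(4, -5)))*132 = (3 - (-1)/(4*(-175)))*132 = (3 - (-1)*(-1)/(4*175))*132 = (3 - 1*1/700)*132 = (3 - 1/700)*132 = (2099/700)*132 = 69267/175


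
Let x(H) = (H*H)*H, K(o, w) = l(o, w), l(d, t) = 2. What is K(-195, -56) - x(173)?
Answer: -5177715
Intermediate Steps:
K(o, w) = 2
x(H) = H³ (x(H) = H²*H = H³)
K(-195, -56) - x(173) = 2 - 1*173³ = 2 - 1*5177717 = 2 - 5177717 = -5177715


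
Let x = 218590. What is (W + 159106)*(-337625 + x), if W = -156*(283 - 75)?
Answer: -15076735030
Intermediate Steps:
W = -32448 (W = -156*208 = -32448)
(W + 159106)*(-337625 + x) = (-32448 + 159106)*(-337625 + 218590) = 126658*(-119035) = -15076735030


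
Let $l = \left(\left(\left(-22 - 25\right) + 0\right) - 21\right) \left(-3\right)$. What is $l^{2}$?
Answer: $41616$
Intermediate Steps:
$l = 204$ ($l = \left(\left(\left(-22 - 25\right) + 0\right) - 21\right) \left(-3\right) = \left(\left(-47 + 0\right) - 21\right) \left(-3\right) = \left(-47 - 21\right) \left(-3\right) = \left(-68\right) \left(-3\right) = 204$)
$l^{2} = 204^{2} = 41616$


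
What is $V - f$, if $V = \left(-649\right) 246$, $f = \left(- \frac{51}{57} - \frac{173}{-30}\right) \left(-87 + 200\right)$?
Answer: $- \frac{91316581}{570} \approx -1.602 \cdot 10^{5}$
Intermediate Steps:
$f = \frac{313801}{570}$ ($f = \left(\left(-51\right) \frac{1}{57} - - \frac{173}{30}\right) 113 = \left(- \frac{17}{19} + \frac{173}{30}\right) 113 = \frac{2777}{570} \cdot 113 = \frac{313801}{570} \approx 550.53$)
$V = -159654$
$V - f = -159654 - \frac{313801}{570} = - \frac{91316581}{570}$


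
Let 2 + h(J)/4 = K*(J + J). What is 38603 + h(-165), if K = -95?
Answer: 163995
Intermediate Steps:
h(J) = -8 - 760*J (h(J) = -8 + 4*(-95*(J + J)) = -8 + 4*(-190*J) = -8 - 760*J)
38603 + h(-165) = 38603 + (-8 - 760*(-165)) = 38603 + (-8 + 125400) = 38603 + 125392 = 163995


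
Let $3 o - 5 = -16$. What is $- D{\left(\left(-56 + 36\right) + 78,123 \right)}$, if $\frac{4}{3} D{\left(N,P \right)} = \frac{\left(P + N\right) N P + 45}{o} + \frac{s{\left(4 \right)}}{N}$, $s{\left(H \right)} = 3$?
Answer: $\frac{674057979}{2552} \approx 2.6413 \cdot 10^{5}$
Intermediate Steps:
$o = - \frac{11}{3}$ ($o = \frac{5}{3} + \frac{1}{3} \left(-16\right) = \frac{5}{3} - \frac{16}{3} = - \frac{11}{3} \approx -3.6667$)
$D{\left(N,P \right)} = - \frac{405}{44} + \frac{9}{4 N} - \frac{9 N P \left(N + P\right)}{44}$ ($D{\left(N,P \right)} = \frac{3 \left(\frac{\left(P + N\right) N P + 45}{- \frac{11}{3}} + \frac{3}{N}\right)}{4} = \frac{3 \left(\left(\left(N + P\right) N P + 45\right) \left(- \frac{3}{11}\right) + \frac{3}{N}\right)}{4} = \frac{3 \left(\left(N \left(N + P\right) P + 45\right) \left(- \frac{3}{11}\right) + \frac{3}{N}\right)}{4} = \frac{3 \left(\left(N P \left(N + P\right) + 45\right) \left(- \frac{3}{11}\right) + \frac{3}{N}\right)}{4} = \frac{3 \left(\left(45 + N P \left(N + P\right)\right) \left(- \frac{3}{11}\right) + \frac{3}{N}\right)}{4} = \frac{3 \left(\left(- \frac{135}{11} - \frac{3 N P \left(N + P\right)}{11}\right) + \frac{3}{N}\right)}{4} = \frac{3 \left(- \frac{135}{11} + \frac{3}{N} - \frac{3 N P \left(N + P\right)}{11}\right)}{4} = - \frac{405}{44} + \frac{9}{4 N} - \frac{9 N P \left(N + P\right)}{44}$)
$- D{\left(\left(-56 + 36\right) + 78,123 \right)} = - \frac{9 \left(11 - \left(\left(-56 + 36\right) + 78\right) \left(45 + \left(\left(-56 + 36\right) + 78\right) 123^{2} + 123 \left(\left(-56 + 36\right) + 78\right)^{2}\right)\right)}{44 \left(\left(-56 + 36\right) + 78\right)} = - \frac{9 \left(11 - \left(-20 + 78\right) \left(45 + \left(-20 + 78\right) 15129 + 123 \left(-20 + 78\right)^{2}\right)\right)}{44 \left(-20 + 78\right)} = - \frac{9 \left(11 - 58 \left(45 + 58 \cdot 15129 + 123 \cdot 58^{2}\right)\right)}{44 \cdot 58} = - \frac{9 \left(11 - 58 \left(45 + 877482 + 123 \cdot 3364\right)\right)}{44 \cdot 58} = - \frac{9 \left(11 - 58 \left(45 + 877482 + 413772\right)\right)}{44 \cdot 58} = - \frac{9 \left(11 - 58 \cdot 1291299\right)}{44 \cdot 58} = - \frac{9 \left(11 - 74895342\right)}{44 \cdot 58} = - \frac{9 \left(-74895331\right)}{44 \cdot 58} = \left(-1\right) \left(- \frac{674057979}{2552}\right) = \frac{674057979}{2552}$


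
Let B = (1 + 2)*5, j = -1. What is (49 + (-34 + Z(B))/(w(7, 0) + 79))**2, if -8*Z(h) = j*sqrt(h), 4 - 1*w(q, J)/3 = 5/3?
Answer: (33440 + sqrt(15))**2/473344 ≈ 2363.0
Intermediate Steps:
B = 15 (B = 3*5 = 15)
w(q, J) = 7 (w(q, J) = 12 - 15/3 = 12 - 3*5/3 = 12 - 5 = 7)
Z(h) = sqrt(h)/8 (Z(h) = -(-1)*sqrt(h)/8 = sqrt(h)/8)
(49 + (-34 + Z(B))/(w(7, 0) + 79))**2 = (49 + (-34 + sqrt(15)/8)/(7 + 79))**2 = (49 + (-34 + sqrt(15)/8)/86)**2 = (49 + (-34 + sqrt(15)/8)*(1/86))**2 = (49 + (-17/43 + sqrt(15)/688))**2 = (2090/43 + sqrt(15)/688)**2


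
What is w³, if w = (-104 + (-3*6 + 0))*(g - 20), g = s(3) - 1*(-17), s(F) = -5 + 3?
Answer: 226981000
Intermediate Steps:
s(F) = -2
g = 15 (g = -2 - 1*(-17) = -2 + 17 = 15)
w = 610 (w = (-104 + (-3*6 + 0))*(15 - 20) = (-104 + (-18 + 0))*(-5) = (-104 - 18)*(-5) = -122*(-5) = 610)
w³ = 610³ = 226981000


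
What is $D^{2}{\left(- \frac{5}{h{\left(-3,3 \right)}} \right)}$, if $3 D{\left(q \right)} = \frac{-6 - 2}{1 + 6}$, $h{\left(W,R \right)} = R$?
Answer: $\frac{64}{441} \approx 0.14512$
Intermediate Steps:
$D{\left(q \right)} = - \frac{8}{21}$ ($D{\left(q \right)} = \frac{\left(-6 - 2\right) \frac{1}{1 + 6}}{3} = \frac{\left(-8\right) \frac{1}{7}}{3} = \frac{1}{3} \left(- \frac{8}{7}\right) = - \frac{8}{21}$)
$D^{2}{\left(- \frac{5}{h{\left(-3,3 \right)}} \right)} = \left(- \frac{8}{21}\right)^{2} = \frac{64}{441}$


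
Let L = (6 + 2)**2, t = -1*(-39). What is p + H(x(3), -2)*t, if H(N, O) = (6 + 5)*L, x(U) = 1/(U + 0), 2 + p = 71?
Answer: 27525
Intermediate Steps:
p = 69 (p = -2 + 71 = 69)
x(U) = 1/U
t = 39
L = 64 (L = 8**2 = 64)
H(N, O) = 704 (H(N, O) = (6 + 5)*64 = 11*64 = 704)
p + H(x(3), -2)*t = 69 + 704*39 = 69 + 27456 = 27525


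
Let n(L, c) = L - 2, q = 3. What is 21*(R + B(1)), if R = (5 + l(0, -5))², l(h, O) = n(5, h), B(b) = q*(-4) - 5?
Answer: 987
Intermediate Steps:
n(L, c) = -2 + L
B(b) = -17 (B(b) = 3*(-4) - 5 = -12 - 5 = -17)
l(h, O) = 3 (l(h, O) = -2 + 5 = 3)
R = 64 (R = (5 + 3)² = 8² = 64)
21*(R + B(1)) = 21*(64 - 17) = 21*47 = 987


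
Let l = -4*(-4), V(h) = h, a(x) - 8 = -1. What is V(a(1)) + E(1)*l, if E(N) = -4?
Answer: -57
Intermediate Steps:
a(x) = 7 (a(x) = 8 - 1 = 7)
l = 16
V(a(1)) + E(1)*l = 7 - 4*16 = 7 - 64 = -57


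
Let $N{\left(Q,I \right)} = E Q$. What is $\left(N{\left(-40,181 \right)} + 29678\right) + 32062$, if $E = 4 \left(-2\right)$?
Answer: $62060$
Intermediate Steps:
$E = -8$
$N{\left(Q,I \right)} = - 8 Q$
$\left(N{\left(-40,181 \right)} + 29678\right) + 32062 = \left(\left(-8\right) \left(-40\right) + 29678\right) + 32062 = \left(320 + 29678\right) + 32062 = 29998 + 32062 = 62060$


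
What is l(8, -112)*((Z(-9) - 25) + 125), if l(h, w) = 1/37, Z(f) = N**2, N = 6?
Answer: 136/37 ≈ 3.6757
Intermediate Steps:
Z(f) = 36 (Z(f) = 6**2 = 36)
l(h, w) = 1/37
l(8, -112)*((Z(-9) - 25) + 125) = ((36 - 25) + 125)/37 = (11 + 125)/37 = (1/37)*136 = 136/37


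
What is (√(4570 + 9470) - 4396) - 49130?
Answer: -53526 + 6*√390 ≈ -53408.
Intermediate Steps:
(√(4570 + 9470) - 4396) - 49130 = (√14040 - 4396) - 49130 = (6*√390 - 4396) - 49130 = (-4396 + 6*√390) - 49130 = -53526 + 6*√390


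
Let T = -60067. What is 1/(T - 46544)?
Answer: -1/106611 ≈ -9.3799e-6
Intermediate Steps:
1/(T - 46544) = 1/(-60067 - 46544) = 1/(-106611) = -1/106611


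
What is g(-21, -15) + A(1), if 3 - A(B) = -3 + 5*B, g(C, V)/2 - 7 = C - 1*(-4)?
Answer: -19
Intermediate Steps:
g(C, V) = 22 + 2*C (g(C, V) = 14 + 2*(C - 1*(-4)) = 14 + 2*(C + 4) = 14 + 2*(4 + C) = 14 + (8 + 2*C) = 22 + 2*C)
A(B) = 6 - 5*B (A(B) = 3 - (-3 + 5*B) = 3 + (3 - 5*B) = 6 - 5*B)
g(-21, -15) + A(1) = (22 + 2*(-21)) + (6 - 5*1) = (22 - 42) + (6 - 5) = -20 + 1 = -19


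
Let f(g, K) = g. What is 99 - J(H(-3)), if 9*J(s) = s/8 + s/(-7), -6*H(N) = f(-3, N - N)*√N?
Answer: 99 + I*√3/1008 ≈ 99.0 + 0.0017183*I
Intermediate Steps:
H(N) = √N/2 (H(N) = -(-1)*√N/2 = √N/2)
J(s) = -s/504 (J(s) = (s/8 + s/(-7))/9 = (s*(⅛) + s*(-⅐))/9 = (s/8 - s/7)/9 = (-s/56)/9 = -s/504)
99 - J(H(-3)) = 99 - (-1)*√(-3)/2/504 = 99 - (-1)*(I*√3)/2/504 = 99 - (-1)*I*√3/2/504 = 99 - (-1)*I*√3/1008 = 99 + I*√3/1008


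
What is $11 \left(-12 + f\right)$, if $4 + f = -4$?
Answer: $-220$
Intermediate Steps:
$f = -8$ ($f = -4 - 4 = -8$)
$11 \left(-12 + f\right) = 11 \left(-12 - 8\right) = 11 \left(-20\right) = -220$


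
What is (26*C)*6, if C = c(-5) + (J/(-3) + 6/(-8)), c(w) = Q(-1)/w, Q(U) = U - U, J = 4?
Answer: -325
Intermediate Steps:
Q(U) = 0
c(w) = 0 (c(w) = 0/w = 0)
C = -25/12 (C = 0 + (4/(-3) + 6/(-8)) = 0 + (4*(-⅓) + 6*(-⅛)) = 0 + (-4/3 - ¾) = 0 - 25/12 = -25/12 ≈ -2.0833)
(26*C)*6 = (26*(-25/12))*6 = -325/6*6 = -325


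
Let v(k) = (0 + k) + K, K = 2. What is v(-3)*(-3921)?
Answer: 3921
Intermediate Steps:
v(k) = 2 + k (v(k) = (0 + k) + 2 = k + 2 = 2 + k)
v(-3)*(-3921) = (2 - 3)*(-3921) = -1*(-3921) = 3921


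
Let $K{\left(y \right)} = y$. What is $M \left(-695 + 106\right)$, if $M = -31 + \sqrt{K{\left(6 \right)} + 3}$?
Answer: $16492$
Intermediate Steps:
$M = -28$ ($M = -31 + \sqrt{6 + 3} = -31 + \sqrt{9} = -31 + 3 = -28$)
$M \left(-695 + 106\right) = - 28 \left(-695 + 106\right) = \left(-28\right) \left(-589\right) = 16492$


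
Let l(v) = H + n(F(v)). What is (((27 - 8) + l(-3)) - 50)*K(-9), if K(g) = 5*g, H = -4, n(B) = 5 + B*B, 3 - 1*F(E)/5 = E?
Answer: -39150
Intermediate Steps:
F(E) = 15 - 5*E
n(B) = 5 + B²
l(v) = 1 + (15 - 5*v)² (l(v) = -4 + (5 + (15 - 5*v)²) = 1 + (15 - 5*v)²)
(((27 - 8) + l(-3)) - 50)*K(-9) = (((27 - 8) + (1 + 25*(-3 - 3)²)) - 50)*(5*(-9)) = ((19 + (1 + 25*(-6)²)) - 50)*(-45) = ((19 + (1 + 25*36)) - 50)*(-45) = ((19 + (1 + 900)) - 50)*(-45) = ((19 + 901) - 50)*(-45) = (920 - 50)*(-45) = 870*(-45) = -39150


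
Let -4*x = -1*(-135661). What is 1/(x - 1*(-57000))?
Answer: 4/92339 ≈ 4.3319e-5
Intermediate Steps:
x = -135661/4 (x = -(-1)*(-135661)/4 = -¼*135661 = -135661/4 ≈ -33915.)
1/(x - 1*(-57000)) = 1/(-135661/4 - 1*(-57000)) = 1/(-135661/4 + 57000) = 1/(92339/4) = 4/92339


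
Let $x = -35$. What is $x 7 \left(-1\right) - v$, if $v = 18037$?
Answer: $-17792$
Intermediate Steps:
$x 7 \left(-1\right) - v = \left(-35\right) 7 \left(-1\right) - 18037 = \left(-245\right) \left(-1\right) - 18037 = 245 - 18037 = -17792$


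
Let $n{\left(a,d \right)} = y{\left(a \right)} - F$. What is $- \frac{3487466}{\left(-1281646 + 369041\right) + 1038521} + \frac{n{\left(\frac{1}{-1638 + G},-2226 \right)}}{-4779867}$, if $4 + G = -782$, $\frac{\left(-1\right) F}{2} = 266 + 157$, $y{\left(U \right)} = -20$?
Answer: $- \frac{2778287942273}{100310288862} \approx -27.697$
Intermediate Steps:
$F = -846$ ($F = - 2 \left(266 + 157\right) = \left(-2\right) 423 = -846$)
$G = -786$ ($G = -4 - 782 = -786$)
$n{\left(a,d \right)} = 826$ ($n{\left(a,d \right)} = -20 - -846 = -20 + 846 = 826$)
$- \frac{3487466}{\left(-1281646 + 369041\right) + 1038521} + \frac{n{\left(\frac{1}{-1638 + G},-2226 \right)}}{-4779867} = - \frac{3487466}{\left(-1281646 + 369041\right) + 1038521} + \frac{826}{-4779867} = - \frac{3487466}{-912605 + 1038521} + 826 \left(- \frac{1}{4779867}\right) = - \frac{3487466}{125916} - \frac{826}{4779867} = \left(-3487466\right) \frac{1}{125916} - \frac{826}{4779867} = - \frac{1743733}{62958} - \frac{826}{4779867} = - \frac{2778287942273}{100310288862}$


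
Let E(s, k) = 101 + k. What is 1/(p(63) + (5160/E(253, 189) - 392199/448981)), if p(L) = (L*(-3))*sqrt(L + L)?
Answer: -106237424014475/28258863207404371623 - 1186724645131207*sqrt(14)/9419621069134790541 ≈ -0.00047515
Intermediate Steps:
p(L) = -3*sqrt(2)*L**(3/2) (p(L) = (-3*L)*sqrt(2*L) = (-3*L)*(sqrt(2)*sqrt(L)) = -3*sqrt(2)*L**(3/2))
1/(p(63) + (5160/E(253, 189) - 392199/448981)) = 1/(-3*sqrt(2)*63**(3/2) + (5160/(101 + 189) - 392199/448981)) = 1/(-3*sqrt(2)*189*sqrt(7) + (5160/290 - 392199*1/448981)) = 1/(-567*sqrt(14) + (5160*(1/290) - 392199/448981)) = 1/(-567*sqrt(14) + (516/29 - 392199/448981)) = 1/(-567*sqrt(14) + 220300425/13020449) = 1/(220300425/13020449 - 567*sqrt(14))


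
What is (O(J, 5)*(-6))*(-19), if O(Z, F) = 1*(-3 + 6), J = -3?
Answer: 342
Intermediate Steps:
O(Z, F) = 3 (O(Z, F) = 1*3 = 3)
(O(J, 5)*(-6))*(-19) = (3*(-6))*(-19) = -18*(-19) = 342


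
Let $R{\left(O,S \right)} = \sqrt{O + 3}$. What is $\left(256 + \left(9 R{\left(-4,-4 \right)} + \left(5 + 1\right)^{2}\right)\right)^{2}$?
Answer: $85183 + 5256 i \approx 85183.0 + 5256.0 i$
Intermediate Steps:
$R{\left(O,S \right)} = \sqrt{3 + O}$
$\left(256 + \left(9 R{\left(-4,-4 \right)} + \left(5 + 1\right)^{2}\right)\right)^{2} = \left(256 + \left(9 \sqrt{3 - 4} + \left(5 + 1\right)^{2}\right)\right)^{2} = \left(256 + \left(9 \sqrt{-1} + 6^{2}\right)\right)^{2} = \left(256 + \left(9 i + 36\right)\right)^{2} = \left(256 + \left(36 + 9 i\right)\right)^{2} = \left(292 + 9 i\right)^{2}$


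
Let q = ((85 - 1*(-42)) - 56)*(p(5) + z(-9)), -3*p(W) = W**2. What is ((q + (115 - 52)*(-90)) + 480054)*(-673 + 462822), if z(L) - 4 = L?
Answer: 656395770488/3 ≈ 2.1880e+11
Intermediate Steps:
z(L) = 4 + L
p(W) = -W**2/3
q = -2840/3 (q = ((85 - 1*(-42)) - 56)*(-1/3*5**2 + (4 - 9)) = ((85 + 42) - 56)*(-1/3*25 - 5) = (127 - 56)*(-25/3 - 5) = 71*(-40/3) = -2840/3 ≈ -946.67)
((q + (115 - 52)*(-90)) + 480054)*(-673 + 462822) = ((-2840/3 + (115 - 52)*(-90)) + 480054)*(-673 + 462822) = ((-2840/3 + 63*(-90)) + 480054)*462149 = ((-2840/3 - 5670) + 480054)*462149 = (-19850/3 + 480054)*462149 = (1420312/3)*462149 = 656395770488/3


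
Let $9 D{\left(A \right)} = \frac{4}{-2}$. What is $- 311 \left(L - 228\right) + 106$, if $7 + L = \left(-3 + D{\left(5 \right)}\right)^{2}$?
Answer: $\frac{5666920}{81} \approx 69962.0$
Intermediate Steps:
$D{\left(A \right)} = - \frac{2}{9}$ ($D{\left(A \right)} = \frac{4 \frac{1}{-2}}{9} = \frac{4 \left(- \frac{1}{2}\right)}{9} = \frac{1}{9} \left(-2\right) = - \frac{2}{9}$)
$L = \frac{274}{81}$ ($L = -7 + \left(-3 - \frac{2}{9}\right)^{2} = -7 + \left(- \frac{29}{9}\right)^{2} = -7 + \frac{841}{81} = \frac{274}{81} \approx 3.3827$)
$- 311 \left(L - 228\right) + 106 = - 311 \left(\frac{274}{81} - 228\right) + 106 = \left(-311\right) \left(- \frac{18194}{81}\right) + 106 = \frac{5658334}{81} + 106 = \frac{5666920}{81}$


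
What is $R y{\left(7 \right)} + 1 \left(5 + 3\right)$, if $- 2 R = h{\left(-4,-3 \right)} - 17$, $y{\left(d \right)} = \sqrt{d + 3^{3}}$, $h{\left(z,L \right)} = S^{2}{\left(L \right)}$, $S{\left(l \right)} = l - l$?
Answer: $8 + \frac{17 \sqrt{34}}{2} \approx 57.563$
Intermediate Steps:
$S{\left(l \right)} = 0$
$h{\left(z,L \right)} = 0$ ($h{\left(z,L \right)} = 0^{2} = 0$)
$y{\left(d \right)} = \sqrt{27 + d}$ ($y{\left(d \right)} = \sqrt{d + 27} = \sqrt{27 + d}$)
$R = \frac{17}{2}$ ($R = - \frac{0 - 17}{2} = \left(- \frac{1}{2}\right) \left(-17\right) = \frac{17}{2} \approx 8.5$)
$R y{\left(7 \right)} + 1 \left(5 + 3\right) = \frac{17 \sqrt{27 + 7}}{2} + 1 \left(5 + 3\right) = \frac{17 \sqrt{34}}{2} + 1 \cdot 8 = \frac{17 \sqrt{34}}{2} + 8 = 8 + \frac{17 \sqrt{34}}{2}$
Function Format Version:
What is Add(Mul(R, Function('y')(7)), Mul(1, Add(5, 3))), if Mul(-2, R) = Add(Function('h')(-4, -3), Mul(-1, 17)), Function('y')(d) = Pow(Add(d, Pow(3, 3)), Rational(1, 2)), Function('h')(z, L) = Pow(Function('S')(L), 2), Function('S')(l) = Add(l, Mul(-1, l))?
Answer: Add(8, Mul(Rational(17, 2), Pow(34, Rational(1, 2)))) ≈ 57.563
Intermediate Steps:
Function('S')(l) = 0
Function('h')(z, L) = 0 (Function('h')(z, L) = Pow(0, 2) = 0)
Function('y')(d) = Pow(Add(27, d), Rational(1, 2)) (Function('y')(d) = Pow(Add(d, 27), Rational(1, 2)) = Pow(Add(27, d), Rational(1, 2)))
R = Rational(17, 2) (R = Mul(Rational(-1, 2), Add(0, Mul(-1, 17))) = Mul(Rational(-1, 2), Add(0, -17)) = Mul(Rational(-1, 2), -17) = Rational(17, 2) ≈ 8.5000)
Add(Mul(R, Function('y')(7)), Mul(1, Add(5, 3))) = Add(Mul(Rational(17, 2), Pow(Add(27, 7), Rational(1, 2))), Mul(1, Add(5, 3))) = Add(Mul(Rational(17, 2), Pow(34, Rational(1, 2))), Mul(1, 8)) = Add(Mul(Rational(17, 2), Pow(34, Rational(1, 2))), 8) = Add(8, Mul(Rational(17, 2), Pow(34, Rational(1, 2))))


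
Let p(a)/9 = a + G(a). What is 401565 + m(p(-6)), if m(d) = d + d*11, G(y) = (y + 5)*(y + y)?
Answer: 402213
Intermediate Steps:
G(y) = 2*y*(5 + y) (G(y) = (5 + y)*(2*y) = 2*y*(5 + y))
p(a) = 9*a + 18*a*(5 + a) (p(a) = 9*(a + 2*a*(5 + a)) = 9*a + 18*a*(5 + a))
m(d) = 12*d (m(d) = d + 11*d = 12*d)
401565 + m(p(-6)) = 401565 + 12*(9*(-6)*(11 + 2*(-6))) = 401565 + 12*(9*(-6)*(11 - 12)) = 401565 + 12*(9*(-6)*(-1)) = 401565 + 12*54 = 401565 + 648 = 402213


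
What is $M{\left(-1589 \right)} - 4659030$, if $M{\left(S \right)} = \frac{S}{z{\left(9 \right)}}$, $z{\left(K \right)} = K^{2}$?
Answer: $- \frac{377383019}{81} \approx -4.659 \cdot 10^{6}$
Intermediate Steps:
$M{\left(S \right)} = \frac{S}{81}$ ($M{\left(S \right)} = \frac{S}{9^{2}} = \frac{S}{81}$)
$M{\left(-1589 \right)} - 4659030 = \frac{1}{81} \left(-1589\right) - 4659030 = - \frac{1589}{81} - 4659030 = - \frac{377383019}{81}$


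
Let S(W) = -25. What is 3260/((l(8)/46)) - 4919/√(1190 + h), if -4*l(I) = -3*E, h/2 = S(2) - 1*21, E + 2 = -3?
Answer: -119968/3 - 4919*√122/366 ≈ -40138.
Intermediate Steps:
E = -5 (E = -2 - 3 = -5)
h = -92 (h = 2*(-25 - 1*21) = 2*(-25 - 21) = 2*(-46) = -92)
l(I) = -15/4 (l(I) = -(-3)*(-5)/4 = -¼*15 = -15/4)
3260/((l(8)/46)) - 4919/√(1190 + h) = 3260/((-15/4/46)) - 4919/√(1190 - 92) = 3260/((-15/4*1/46)) - 4919*√122/366 = 3260/(-15/184) - 4919*√122/366 = 3260*(-184/15) - 4919*√122/366 = -119968/3 - 4919*√122/366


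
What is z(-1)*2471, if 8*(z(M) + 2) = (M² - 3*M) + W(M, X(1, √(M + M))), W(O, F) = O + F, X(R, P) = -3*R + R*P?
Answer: -4942 + 2471*I*√2/8 ≈ -4942.0 + 436.82*I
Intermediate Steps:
X(R, P) = -3*R + P*R
W(O, F) = F + O
z(M) = -19/8 - M/4 + M²/8 + √2*√M/8 (z(M) = -2 + ((M² - 3*M) + (1*(-3 + √(M + M)) + M))/8 = -2 + ((M² - 3*M) + (1*(-3 + √(2*M)) + M))/8 = -2 + ((M² - 3*M) + (1*(-3 + √2*√M) + M))/8 = -2 + ((M² - 3*M) + ((-3 + √2*√M) + M))/8 = -2 + ((M² - 3*M) + (-3 + M + √2*√M))/8 = -2 + (-3 + M² - 2*M + √2*√M)/8 = -2 + (-3/8 - M/4 + M²/8 + √2*√M/8) = -19/8 - M/4 + M²/8 + √2*√M/8)
z(-1)*2471 = (-19/8 - ¼*(-1) + (⅛)*(-1)² + √2*√(-1)/8)*2471 = (-19/8 + ¼ + (⅛)*1 + √2*I/8)*2471 = (-19/8 + ¼ + ⅛ + I*√2/8)*2471 = (-2 + I*√2/8)*2471 = -4942 + 2471*I*√2/8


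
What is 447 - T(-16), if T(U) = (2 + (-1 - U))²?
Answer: 158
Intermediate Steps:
T(U) = (1 - U)²
447 - T(-16) = 447 - (-1 - 16)² = 447 - 1*(-17)² = 447 - 1*289 = 447 - 289 = 158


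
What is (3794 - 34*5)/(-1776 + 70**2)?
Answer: 906/781 ≈ 1.1601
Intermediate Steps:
(3794 - 34*5)/(-1776 + 70**2) = (3794 - 170)/(-1776 + 4900) = 3624/3124 = 3624*(1/3124) = 906/781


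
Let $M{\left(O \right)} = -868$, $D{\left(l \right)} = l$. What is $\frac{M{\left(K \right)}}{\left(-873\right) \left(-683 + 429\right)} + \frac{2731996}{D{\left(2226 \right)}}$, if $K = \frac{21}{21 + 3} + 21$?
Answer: $\frac{50483027072}{41133141} \approx 1227.3$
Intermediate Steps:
$K = \frac{175}{8}$ ($K = \frac{21}{24} + 21 = 21 \cdot \frac{1}{24} + 21 = \frac{7}{8} + 21 = \frac{175}{8} \approx 21.875$)
$\frac{M{\left(K \right)}}{\left(-873\right) \left(-683 + 429\right)} + \frac{2731996}{D{\left(2226 \right)}} = - \frac{868}{\left(-873\right) \left(-683 + 429\right)} + \frac{2731996}{2226} = - \frac{868}{\left(-873\right) \left(-254\right)} + 2731996 \cdot \frac{1}{2226} = - \frac{868}{221742} + \frac{1365998}{1113} = \left(-868\right) \frac{1}{221742} + \frac{1365998}{1113} = - \frac{434}{110871} + \frac{1365998}{1113} = \frac{50483027072}{41133141}$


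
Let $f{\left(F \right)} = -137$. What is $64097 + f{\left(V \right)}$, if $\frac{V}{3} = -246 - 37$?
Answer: $63960$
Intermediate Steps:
$V = -849$ ($V = 3 \left(-246 - 37\right) = 3 \left(-283\right) = -849$)
$64097 + f{\left(V \right)} = 64097 - 137 = 63960$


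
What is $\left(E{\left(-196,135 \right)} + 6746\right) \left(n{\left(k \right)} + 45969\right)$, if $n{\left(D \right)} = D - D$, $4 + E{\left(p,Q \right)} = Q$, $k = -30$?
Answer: $316128813$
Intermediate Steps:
$E{\left(p,Q \right)} = -4 + Q$
$n{\left(D \right)} = 0$
$\left(E{\left(-196,135 \right)} + 6746\right) \left(n{\left(k \right)} + 45969\right) = \left(\left(-4 + 135\right) + 6746\right) \left(0 + 45969\right) = \left(131 + 6746\right) 45969 = 6877 \cdot 45969 = 316128813$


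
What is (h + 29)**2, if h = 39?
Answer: 4624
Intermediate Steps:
(h + 29)**2 = (39 + 29)**2 = 68**2 = 4624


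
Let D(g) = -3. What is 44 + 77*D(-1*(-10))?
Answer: -187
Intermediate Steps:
44 + 77*D(-1*(-10)) = 44 + 77*(-3) = 44 - 231 = -187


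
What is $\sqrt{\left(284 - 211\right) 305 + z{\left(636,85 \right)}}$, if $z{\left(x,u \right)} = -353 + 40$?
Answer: $56 \sqrt{7} \approx 148.16$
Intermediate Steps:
$z{\left(x,u \right)} = -313$
$\sqrt{\left(284 - 211\right) 305 + z{\left(636,85 \right)}} = \sqrt{\left(284 - 211\right) 305 - 313} = \sqrt{73 \cdot 305 - 313} = \sqrt{22265 - 313} = \sqrt{21952} = 56 \sqrt{7}$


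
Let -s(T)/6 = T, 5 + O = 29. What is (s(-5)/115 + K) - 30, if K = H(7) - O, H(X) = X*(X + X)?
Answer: 1018/23 ≈ 44.261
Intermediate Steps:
O = 24 (O = -5 + 29 = 24)
s(T) = -6*T
H(X) = 2*X² (H(X) = X*(2*X) = 2*X²)
K = 74 (K = 2*7² - 1*24 = 2*49 - 24 = 98 - 24 = 74)
(s(-5)/115 + K) - 30 = (-6*(-5)/115 + 74) - 30 = (30*(1/115) + 74) - 30 = (6/23 + 74) - 30 = 1708/23 - 30 = 1018/23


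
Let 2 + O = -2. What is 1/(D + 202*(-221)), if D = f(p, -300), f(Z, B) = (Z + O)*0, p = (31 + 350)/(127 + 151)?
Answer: -1/44642 ≈ -2.2400e-5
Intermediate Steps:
O = -4 (O = -2 - 2 = -4)
p = 381/278 ≈ 1.3705
f(Z, B) = 0 (f(Z, B) = (Z - 4)*0 = (-4 + Z)*0 = 0)
D = 0
1/(D + 202*(-221)) = 1/(0 + 202*(-221)) = 1/(0 - 44642) = 1/(-44642) = -1/44642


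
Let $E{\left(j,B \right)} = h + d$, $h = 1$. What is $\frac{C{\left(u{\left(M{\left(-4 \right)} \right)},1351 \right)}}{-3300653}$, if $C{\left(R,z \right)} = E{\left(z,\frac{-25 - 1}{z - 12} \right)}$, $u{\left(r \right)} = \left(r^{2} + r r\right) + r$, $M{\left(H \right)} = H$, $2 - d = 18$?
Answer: $\frac{15}{3300653} \approx 4.5446 \cdot 10^{-6}$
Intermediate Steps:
$d = -16$ ($d = 2 - 18 = -16$)
$u{\left(r \right)} = r + 2 r^{2}$ ($u{\left(r \right)} = \left(r^{2} + r^{2}\right) + r = 2 r^{2} + r = r + 2 r^{2}$)
$E{\left(j,B \right)} = -15$ ($E{\left(j,B \right)} = 1 - 16 = -15$)
$C{\left(R,z \right)} = -15$
$\frac{C{\left(u{\left(M{\left(-4 \right)} \right)},1351 \right)}}{-3300653} = - \frac{15}{-3300653} = \left(-15\right) \left(- \frac{1}{3300653}\right) = \frac{15}{3300653}$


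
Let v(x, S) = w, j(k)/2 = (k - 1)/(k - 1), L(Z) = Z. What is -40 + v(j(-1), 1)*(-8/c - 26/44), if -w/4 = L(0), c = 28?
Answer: -40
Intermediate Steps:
w = 0 (w = -4*0 = 0)
j(k) = 2 (j(k) = 2*((k - 1)/(k - 1)) = 2*((-1 + k)/(-1 + k)) = 2*1 = 2)
v(x, S) = 0
-40 + v(j(-1), 1)*(-8/c - 26/44) = -40 + 0*(-8/28 - 26/44) = -40 + 0*(-8*1/28 - 26*1/44) = -40 + 0*(-2/7 - 13/22) = -40 + 0*(-135/154) = -40 + 0 = -40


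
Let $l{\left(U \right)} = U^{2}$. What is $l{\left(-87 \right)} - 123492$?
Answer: $-115923$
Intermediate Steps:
$l{\left(-87 \right)} - 123492 = \left(-87\right)^{2} - 123492 = 7569 - 123492 = -115923$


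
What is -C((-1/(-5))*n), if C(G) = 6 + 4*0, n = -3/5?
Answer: -6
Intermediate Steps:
n = -⅗ (n = -3*⅕ = -⅗ ≈ -0.60000)
C(G) = 6 (C(G) = 6 + 0 = 6)
-C((-1/(-5))*n) = -1*6 = -6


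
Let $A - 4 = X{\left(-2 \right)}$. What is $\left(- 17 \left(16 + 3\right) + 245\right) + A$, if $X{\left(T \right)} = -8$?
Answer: $-82$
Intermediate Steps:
$A = -4$ ($A = 4 - 8 = -4$)
$\left(- 17 \left(16 + 3\right) + 245\right) + A = \left(- 17 \left(16 + 3\right) + 245\right) - 4 = \left(\left(-17\right) 19 + 245\right) - 4 = \left(-323 + 245\right) - 4 = -78 - 4 = -82$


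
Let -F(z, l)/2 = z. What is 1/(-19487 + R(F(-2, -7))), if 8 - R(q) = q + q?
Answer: -1/19487 ≈ -5.1316e-5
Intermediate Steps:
F(z, l) = -2*z
R(q) = 8 - 2*q (R(q) = 8 - (q + q) = 8 - 2*q)
1/(-19487 + R(F(-2, -7))) = 1/(-19487 + (8 - (-4)*(-2))) = 1/(-19487 + (8 - 2*4)) = 1/(-19487 + (8 - 8)) = 1/(-19487 + 0) = 1/(-19487) = -1/19487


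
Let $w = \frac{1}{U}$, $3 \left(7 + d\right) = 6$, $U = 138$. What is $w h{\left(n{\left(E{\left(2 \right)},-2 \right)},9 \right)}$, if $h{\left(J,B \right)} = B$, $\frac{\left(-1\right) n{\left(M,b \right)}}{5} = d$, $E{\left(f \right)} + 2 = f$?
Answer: $\frac{3}{46} \approx 0.065217$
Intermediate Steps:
$E{\left(f \right)} = -2 + f$
$d = -5$ ($d = -7 + \frac{1}{3} \cdot 6 = -7 + 2 = -5$)
$n{\left(M,b \right)} = 25$ ($n{\left(M,b \right)} = \left(-5\right) \left(-5\right) = 25$)
$w = \frac{1}{138} \approx 0.0072464$
$w h{\left(n{\left(E{\left(2 \right)},-2 \right)},9 \right)} = \frac{1}{138} \cdot 9 = \frac{3}{46}$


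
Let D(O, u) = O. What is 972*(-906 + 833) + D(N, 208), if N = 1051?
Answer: -69905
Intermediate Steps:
972*(-906 + 833) + D(N, 208) = 972*(-906 + 833) + 1051 = 972*(-73) + 1051 = -70956 + 1051 = -69905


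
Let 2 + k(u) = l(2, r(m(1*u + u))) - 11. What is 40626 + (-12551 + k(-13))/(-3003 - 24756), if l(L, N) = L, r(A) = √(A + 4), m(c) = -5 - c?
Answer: 1127749696/27759 ≈ 40626.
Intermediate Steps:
r(A) = √(4 + A)
k(u) = -11 (k(u) = -2 + (2 - 11) = -2 - 9 = -11)
40626 + (-12551 + k(-13))/(-3003 - 24756) = 40626 + (-12551 - 11)/(-3003 - 24756) = 40626 - 12562/(-27759) = 40626 - 12562*(-1/27759) = 40626 + 12562/27759 = 1127749696/27759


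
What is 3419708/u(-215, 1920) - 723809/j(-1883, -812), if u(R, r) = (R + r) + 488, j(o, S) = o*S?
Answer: 5227132540031/3353088228 ≈ 1558.9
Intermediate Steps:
j(o, S) = S*o
u(R, r) = 488 + R + r
3419708/u(-215, 1920) - 723809/j(-1883, -812) = 3419708/(488 - 215 + 1920) - 723809/((-812*(-1883))) = 3419708/2193 - 723809/1528996 = 5227132540031/3353088228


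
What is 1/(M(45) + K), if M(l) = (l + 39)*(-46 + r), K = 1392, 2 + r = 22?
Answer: -1/792 ≈ -0.0012626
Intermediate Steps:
r = 20 (r = -2 + 22 = 20)
M(l) = -1014 - 26*l (M(l) = (l + 39)*(-46 + 20) = (39 + l)*(-26) = -1014 - 26*l)
1/(M(45) + K) = 1/((-1014 - 26*45) + 1392) = 1/((-1014 - 1170) + 1392) = 1/(-2184 + 1392) = 1/(-792) = -1/792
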